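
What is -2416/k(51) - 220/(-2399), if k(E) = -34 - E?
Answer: 5814684/203915 ≈ 28.515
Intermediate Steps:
-2416/k(51) - 220/(-2399) = -2416/(-34 - 1*51) - 220/(-2399) = -2416/(-34 - 51) - 220*(-1/2399) = -2416/(-85) + 220/2399 = -2416*(-1/85) + 220/2399 = 2416/85 + 220/2399 = 5814684/203915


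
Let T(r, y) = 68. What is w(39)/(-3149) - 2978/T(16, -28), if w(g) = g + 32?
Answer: -4691275/107066 ≈ -43.817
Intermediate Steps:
w(g) = 32 + g
w(39)/(-3149) - 2978/T(16, -28) = (32 + 39)/(-3149) - 2978/68 = 71*(-1/3149) - 2978*1/68 = -71/3149 - 1489/34 = -4691275/107066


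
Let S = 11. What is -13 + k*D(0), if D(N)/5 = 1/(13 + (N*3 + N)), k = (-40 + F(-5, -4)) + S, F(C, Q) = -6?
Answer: -344/13 ≈ -26.462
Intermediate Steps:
k = -35 (k = (-40 - 6) + 11 = -46 + 11 = -35)
D(N) = 5/(13 + 4*N) (D(N) = 5/(13 + (N*3 + N)) = 5/(13 + (3*N + N)) = 5/(13 + 4*N))
-13 + k*D(0) = -13 - 175/(13 + 4*0) = -13 - 175/(13 + 0) = -13 - 175/13 = -344/13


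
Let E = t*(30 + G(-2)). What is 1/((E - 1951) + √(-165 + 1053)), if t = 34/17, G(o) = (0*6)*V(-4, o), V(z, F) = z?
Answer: -1891/3574993 - 2*√222/3574993 ≈ -0.00053729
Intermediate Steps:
G(o) = 0 (G(o) = (0*6)*(-4) = 0*(-4) = 0)
t = 2 (t = 34*(1/17) = 2)
E = 60 (E = 2*(30 + 0) = 2*30 = 60)
1/((E - 1951) + √(-165 + 1053)) = 1/((60 - 1951) + √(-165 + 1053)) = 1/(-1891 + √888) = 1/(-1891 + 2*√222)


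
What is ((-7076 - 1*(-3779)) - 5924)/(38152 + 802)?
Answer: -9221/38954 ≈ -0.23672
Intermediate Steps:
((-7076 - 1*(-3779)) - 5924)/(38152 + 802) = ((-7076 + 3779) - 5924)/38954 = (-3297 - 5924)*(1/38954) = -9221*1/38954 = -9221/38954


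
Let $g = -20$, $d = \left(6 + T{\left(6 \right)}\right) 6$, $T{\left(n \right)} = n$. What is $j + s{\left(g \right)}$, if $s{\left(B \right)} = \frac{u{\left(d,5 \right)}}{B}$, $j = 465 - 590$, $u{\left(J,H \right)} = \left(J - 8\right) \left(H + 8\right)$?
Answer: $- \frac{833}{5} \approx -166.6$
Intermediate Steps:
$d = 72$ ($d = \left(6 + 6\right) 6 = 12 \cdot 6 = 72$)
$u{\left(J,H \right)} = \left(-8 + J\right) \left(8 + H\right)$
$j = -125$
$s{\left(B \right)} = \frac{832}{B}$ ($s{\left(B \right)} = \frac{-64 - 40 + 8 \cdot 72 + 5 \cdot 72}{B} = \frac{-64 - 40 + 576 + 360}{B} = \frac{832}{B}$)
$j + s{\left(g \right)} = -125 + \frac{832}{-20} = -125 + 832 \left(- \frac{1}{20}\right) = -125 - \frac{208}{5} = - \frac{833}{5}$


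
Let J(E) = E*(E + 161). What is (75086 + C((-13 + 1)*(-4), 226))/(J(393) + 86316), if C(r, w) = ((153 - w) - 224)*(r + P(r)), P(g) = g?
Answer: 23287/152019 ≈ 0.15318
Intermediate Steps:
J(E) = E*(161 + E)
C(r, w) = 2*r*(-71 - w) (C(r, w) = ((153 - w) - 224)*(r + r) = (-71 - w)*(2*r) = 2*r*(-71 - w))
(75086 + C((-13 + 1)*(-4), 226))/(J(393) + 86316) = (75086 + 2*((-13 + 1)*(-4))*(-71 - 1*226))/(393*(161 + 393) + 86316) = (75086 + 2*(-12*(-4))*(-71 - 226))/(393*554 + 86316) = (75086 + 2*48*(-297))/(217722 + 86316) = (75086 - 28512)/304038 = 46574*(1/304038) = 23287/152019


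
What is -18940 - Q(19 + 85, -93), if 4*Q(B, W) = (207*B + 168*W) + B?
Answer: -20442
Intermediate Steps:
Q(B, W) = 42*W + 52*B (Q(B, W) = ((207*B + 168*W) + B)/4 = ((168*W + 207*B) + B)/4 = (168*W + 208*B)/4 = 42*W + 52*B)
-18940 - Q(19 + 85, -93) = -18940 - (42*(-93) + 52*(19 + 85)) = -18940 - (-3906 + 52*104) = -18940 - (-3906 + 5408) = -18940 - 1*1502 = -18940 - 1502 = -20442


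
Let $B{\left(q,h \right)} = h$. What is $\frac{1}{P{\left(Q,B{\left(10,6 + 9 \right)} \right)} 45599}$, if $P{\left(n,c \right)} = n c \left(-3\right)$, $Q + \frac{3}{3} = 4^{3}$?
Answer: $- \frac{1}{129273165} \approx -7.7356 \cdot 10^{-9}$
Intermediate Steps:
$Q = 63$ ($Q = -1 + 4^{3} = -1 + 64 = 63$)
$P{\left(n,c \right)} = - 3 c n$ ($P{\left(n,c \right)} = c n \left(-3\right) = - 3 c n$)
$\frac{1}{P{\left(Q,B{\left(10,6 + 9 \right)} \right)} 45599} = \frac{1}{\left(-3\right) \left(6 + 9\right) 63 \cdot 45599} = \frac{1}{\left(-3\right) 15 \cdot 63} \cdot \frac{1}{45599} = \frac{1}{-2835} \cdot \frac{1}{45599} = \left(- \frac{1}{2835}\right) \frac{1}{45599} = - \frac{1}{129273165}$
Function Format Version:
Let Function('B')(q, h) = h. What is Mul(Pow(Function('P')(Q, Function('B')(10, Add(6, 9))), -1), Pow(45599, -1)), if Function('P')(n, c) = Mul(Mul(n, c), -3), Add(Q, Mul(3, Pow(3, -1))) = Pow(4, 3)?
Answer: Rational(-1, 129273165) ≈ -7.7356e-9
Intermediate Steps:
Q = 63 (Q = Add(-1, Pow(4, 3)) = Add(-1, 64) = 63)
Function('P')(n, c) = Mul(-3, c, n) (Function('P')(n, c) = Mul(Mul(c, n), -3) = Mul(-3, c, n))
Mul(Pow(Function('P')(Q, Function('B')(10, Add(6, 9))), -1), Pow(45599, -1)) = Mul(Pow(Mul(-3, Add(6, 9), 63), -1), Pow(45599, -1)) = Mul(Pow(Mul(-3, 15, 63), -1), Rational(1, 45599)) = Mul(Pow(-2835, -1), Rational(1, 45599)) = Mul(Rational(-1, 2835), Rational(1, 45599)) = Rational(-1, 129273165)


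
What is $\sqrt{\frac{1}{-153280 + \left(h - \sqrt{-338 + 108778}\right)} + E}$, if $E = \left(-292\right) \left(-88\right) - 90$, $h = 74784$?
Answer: $\frac{\sqrt{4019937150 + 102424 \sqrt{27110}}}{2 \sqrt{39248 + \sqrt{27110}}} \approx 160.02$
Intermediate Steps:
$E = 25606$ ($E = 25696 - 90 = 25606$)
$\sqrt{\frac{1}{-153280 + \left(h - \sqrt{-338 + 108778}\right)} + E} = \sqrt{\frac{1}{-153280 + \left(74784 - \sqrt{-338 + 108778}\right)} + 25606} = \sqrt{\frac{1}{-153280 + \left(74784 - \sqrt{108440}\right)} + 25606} = \sqrt{\frac{1}{-153280 + \left(74784 - 2 \sqrt{27110}\right)} + 25606} = \sqrt{\frac{1}{-78496 - 2 \sqrt{27110}} + 25606} = \sqrt{25606 + \frac{1}{-78496 - 2 \sqrt{27110}}}$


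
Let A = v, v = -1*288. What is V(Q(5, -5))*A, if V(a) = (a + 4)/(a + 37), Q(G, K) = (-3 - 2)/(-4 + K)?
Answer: -5904/169 ≈ -34.935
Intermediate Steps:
Q(G, K) = -5/(-4 + K)
v = -288
V(a) = (4 + a)/(37 + a)
A = -288
V(Q(5, -5))*A = ((4 - 5/(-4 - 5))/(37 - 5/(-4 - 5)))*(-288) = ((4 - 5/(-9))/(37 - 5/(-9)))*(-288) = ((4 - 5*(-⅑))/(37 - 5*(-⅑)))*(-288) = ((4 + 5/9)/(37 + 5/9))*(-288) = ((41/9)/(338/9))*(-288) = ((9/338)*(41/9))*(-288) = (41/338)*(-288) = -5904/169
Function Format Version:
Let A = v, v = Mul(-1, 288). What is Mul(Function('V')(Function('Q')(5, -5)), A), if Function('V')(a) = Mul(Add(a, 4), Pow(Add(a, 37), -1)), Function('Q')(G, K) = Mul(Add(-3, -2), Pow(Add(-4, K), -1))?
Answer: Rational(-5904, 169) ≈ -34.935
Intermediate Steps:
Function('Q')(G, K) = Mul(-5, Pow(Add(-4, K), -1))
v = -288
Function('V')(a) = Mul(Pow(Add(37, a), -1), Add(4, a)) (Function('V')(a) = Mul(Add(4, a), Pow(Add(37, a), -1)) = Mul(Pow(Add(37, a), -1), Add(4, a)))
A = -288
Mul(Function('V')(Function('Q')(5, -5)), A) = Mul(Mul(Pow(Add(37, Mul(-5, Pow(Add(-4, -5), -1))), -1), Add(4, Mul(-5, Pow(Add(-4, -5), -1)))), -288) = Mul(Mul(Pow(Add(37, Mul(-5, Pow(-9, -1))), -1), Add(4, Mul(-5, Pow(-9, -1)))), -288) = Mul(Mul(Pow(Add(37, Mul(-5, Rational(-1, 9))), -1), Add(4, Mul(-5, Rational(-1, 9)))), -288) = Mul(Mul(Pow(Add(37, Rational(5, 9)), -1), Add(4, Rational(5, 9))), -288) = Mul(Mul(Pow(Rational(338, 9), -1), Rational(41, 9)), -288) = Mul(Mul(Rational(9, 338), Rational(41, 9)), -288) = Mul(Rational(41, 338), -288) = Rational(-5904, 169)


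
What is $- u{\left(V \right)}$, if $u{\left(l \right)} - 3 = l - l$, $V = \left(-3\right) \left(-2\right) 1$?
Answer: $-3$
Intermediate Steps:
$V = 6$ ($V = 6 \cdot 1 = 6$)
$u{\left(l \right)} = 3$ ($u{\left(l \right)} = 3 + \left(l - l\right) = 3 + 0 = 3$)
$- u{\left(V \right)} = \left(-1\right) 3 = -3$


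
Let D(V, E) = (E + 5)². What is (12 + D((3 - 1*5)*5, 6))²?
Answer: 17689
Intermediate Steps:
D(V, E) = (5 + E)²
(12 + D((3 - 1*5)*5, 6))² = (12 + (5 + 6)²)² = (12 + 11²)² = (12 + 121)² = 133² = 17689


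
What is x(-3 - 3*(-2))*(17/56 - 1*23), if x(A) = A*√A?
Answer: -3813*√3/56 ≈ -117.93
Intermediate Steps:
x(A) = A^(3/2)
x(-3 - 3*(-2))*(17/56 - 1*23) = (-3 - 3*(-2))^(3/2)*(17/56 - 1*23) = (-3 + 6)^(3/2)*(17*(1/56) - 23) = 3^(3/2)*(17/56 - 23) = (3*√3)*(-1271/56) = -3813*√3/56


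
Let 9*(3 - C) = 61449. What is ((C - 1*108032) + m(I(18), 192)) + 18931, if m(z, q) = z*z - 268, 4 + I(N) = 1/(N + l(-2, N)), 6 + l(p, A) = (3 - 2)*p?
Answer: -28853537/300 ≈ -96179.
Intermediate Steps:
C = -20474/3 (C = 3 - ⅑*61449 = 3 - 20483/3 = -20474/3 ≈ -6824.7)
l(p, A) = -6 + p (l(p, A) = -6 + (3 - 2)*p = -6 + 1*p = -6 + p)
I(N) = -4 + 1/(-8 + N) (I(N) = -4 + 1/(N + (-6 - 2)) = -4 + 1/(N - 8) = -4 + 1/(-8 + N))
m(z, q) = -268 + z² (m(z, q) = z² - 268 = -268 + z²)
((C - 1*108032) + m(I(18), 192)) + 18931 = ((-20474/3 - 1*108032) + (-268 + ((33 - 4*18)/(-8 + 18))²)) + 18931 = ((-20474/3 - 108032) + (-268 + ((33 - 72)/10)²)) + 18931 = (-344570/3 + (-268 + ((⅒)*(-39))²)) + 18931 = (-344570/3 + (-268 + (-39/10)²)) + 18931 = (-344570/3 + (-268 + 1521/100)) + 18931 = (-344570/3 - 25279/100) + 18931 = -34532837/300 + 18931 = -28853537/300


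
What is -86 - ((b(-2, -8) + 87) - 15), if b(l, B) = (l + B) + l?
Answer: -146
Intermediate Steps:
b(l, B) = B + 2*l (b(l, B) = (B + l) + l = B + 2*l)
-86 - ((b(-2, -8) + 87) - 15) = -86 - (((-8 + 2*(-2)) + 87) - 15) = -86 - (((-8 - 4) + 87) - 15) = -86 - ((-12 + 87) - 15) = -86 - (75 - 15) = -86 - 1*60 = -86 - 60 = -146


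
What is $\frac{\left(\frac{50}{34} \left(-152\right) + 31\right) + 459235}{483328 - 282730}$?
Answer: $\frac{3901861}{1705083} \approx 2.2884$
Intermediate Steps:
$\frac{\left(\frac{50}{34} \left(-152\right) + 31\right) + 459235}{483328 - 282730} = \frac{\left(50 \cdot \frac{1}{34} \left(-152\right) + 31\right) + 459235}{200598} = \left(\left(\frac{25}{17} \left(-152\right) + 31\right) + 459235\right) \frac{1}{200598} = \left(\left(- \frac{3800}{17} + 31\right) + 459235\right) \frac{1}{200598} = \left(- \frac{3273}{17} + 459235\right) \frac{1}{200598} = \frac{7803722}{17} \cdot \frac{1}{200598} = \frac{3901861}{1705083}$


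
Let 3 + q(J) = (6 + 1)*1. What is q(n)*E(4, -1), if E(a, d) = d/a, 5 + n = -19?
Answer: -1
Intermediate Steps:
n = -24 (n = -5 - 19 = -24)
q(J) = 4 (q(J) = -3 + (6 + 1)*1 = -3 + 7*1 = -3 + 7 = 4)
q(n)*E(4, -1) = 4*(-1/4) = -1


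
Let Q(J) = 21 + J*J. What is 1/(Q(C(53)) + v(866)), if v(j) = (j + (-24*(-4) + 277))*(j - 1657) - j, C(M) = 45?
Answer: -1/978869 ≈ -1.0216e-6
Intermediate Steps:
Q(J) = 21 + J**2
v(j) = -j + (-1657 + j)*(373 + j) (v(j) = (j + (96 + 277))*(-1657 + j) - j = (j + 373)*(-1657 + j) - j = (373 + j)*(-1657 + j) - j = (-1657 + j)*(373 + j) - j = -j + (-1657 + j)*(373 + j))
1/(Q(C(53)) + v(866)) = 1/((21 + 45**2) + (-618061 + 866**2 - 1285*866)) = 1/((21 + 2025) + (-618061 + 749956 - 1112810)) = 1/(2046 - 980915) = 1/(-978869) = -1/978869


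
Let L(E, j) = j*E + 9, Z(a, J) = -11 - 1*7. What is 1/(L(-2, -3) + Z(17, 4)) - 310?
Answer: -931/3 ≈ -310.33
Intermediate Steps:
Z(a, J) = -18 (Z(a, J) = -11 - 7 = -18)
L(E, j) = 9 + E*j (L(E, j) = E*j + 9 = 9 + E*j)
1/(L(-2, -3) + Z(17, 4)) - 310 = 1/((9 - 2*(-3)) - 18) - 310 = 1/((9 + 6) - 18) - 310 = 1/(15 - 18) - 310 = 1/(-3) - 310 = -1/3 - 310 = -931/3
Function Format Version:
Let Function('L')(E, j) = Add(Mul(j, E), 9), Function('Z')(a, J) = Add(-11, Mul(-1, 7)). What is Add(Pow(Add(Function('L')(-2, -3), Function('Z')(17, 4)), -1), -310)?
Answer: Rational(-931, 3) ≈ -310.33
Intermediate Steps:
Function('Z')(a, J) = -18 (Function('Z')(a, J) = Add(-11, -7) = -18)
Function('L')(E, j) = Add(9, Mul(E, j)) (Function('L')(E, j) = Add(Mul(E, j), 9) = Add(9, Mul(E, j)))
Add(Pow(Add(Function('L')(-2, -3), Function('Z')(17, 4)), -1), -310) = Add(Pow(Add(Add(9, Mul(-2, -3)), -18), -1), -310) = Add(Pow(Add(Add(9, 6), -18), -1), -310) = Add(Pow(Add(15, -18), -1), -310) = Add(Pow(-3, -1), -310) = Add(Rational(-1, 3), -310) = Rational(-931, 3)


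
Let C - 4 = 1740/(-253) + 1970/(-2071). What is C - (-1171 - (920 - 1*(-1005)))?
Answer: 1620183350/523963 ≈ 3092.2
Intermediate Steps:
C = -2006098/523963 (C = 4 + (1740/(-253) + 1970/(-2071)) = 4 + (1740*(-1/253) + 1970*(-1/2071)) = 4 + (-1740/253 - 1970/2071) = 4 - 4101950/523963 = -2006098/523963 ≈ -3.8287)
C - (-1171 - (920 - 1*(-1005))) = -2006098/523963 - (-1171 - (920 - 1*(-1005))) = -2006098/523963 - (-1171 - (920 + 1005)) = -2006098/523963 - (-1171 - 1*1925) = -2006098/523963 - (-1171 - 1925) = -2006098/523963 - 1*(-3096) = -2006098/523963 + 3096 = 1620183350/523963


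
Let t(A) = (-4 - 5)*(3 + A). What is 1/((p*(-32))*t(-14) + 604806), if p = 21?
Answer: 1/538278 ≈ 1.8578e-6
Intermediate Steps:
t(A) = -27 - 9*A (t(A) = -9*(3 + A) = -27 - 9*A)
1/((p*(-32))*t(-14) + 604806) = 1/((21*(-32))*(-27 - 9*(-14)) + 604806) = 1/(-672*(-27 + 126) + 604806) = 1/(-672*99 + 604806) = 1/(-66528 + 604806) = 1/538278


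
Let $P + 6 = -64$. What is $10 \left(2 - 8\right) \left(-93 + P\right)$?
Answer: $9780$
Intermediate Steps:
$P = -70$ ($P = -6 - 64 = -70$)
$10 \left(2 - 8\right) \left(-93 + P\right) = 10 \left(2 - 8\right) \left(-93 - 70\right) = 10 \left(2 - 8\right) \left(-163\right) = 10 \left(-6\right) \left(-163\right) = \left(-60\right) \left(-163\right) = 9780$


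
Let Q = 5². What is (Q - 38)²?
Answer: 169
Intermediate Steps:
Q = 25
(Q - 38)² = (25 - 38)² = (-13)² = 169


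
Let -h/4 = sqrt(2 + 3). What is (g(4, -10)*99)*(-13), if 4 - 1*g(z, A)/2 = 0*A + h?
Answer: -10296 - 10296*sqrt(5) ≈ -33319.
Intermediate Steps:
h = -4*sqrt(5) (h = -4*sqrt(2 + 3) = -4*sqrt(5) ≈ -8.9443)
g(z, A) = 8 + 8*sqrt(5) (g(z, A) = 8 - 2*(0*A - 4*sqrt(5)) = 8 - 2*(0 - 4*sqrt(5)) = 8 - (-8)*sqrt(5) = 8 + 8*sqrt(5))
(g(4, -10)*99)*(-13) = ((8 + 8*sqrt(5))*99)*(-13) = (792 + 792*sqrt(5))*(-13) = -10296 - 10296*sqrt(5)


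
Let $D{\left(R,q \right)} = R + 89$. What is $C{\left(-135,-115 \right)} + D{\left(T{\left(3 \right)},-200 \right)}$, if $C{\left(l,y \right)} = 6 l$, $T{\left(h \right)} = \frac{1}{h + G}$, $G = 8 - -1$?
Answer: $- \frac{8651}{12} \approx -720.92$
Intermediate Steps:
$G = 9$ ($G = 8 + 1 = 9$)
$T{\left(h \right)} = \frac{1}{9 + h}$ ($T{\left(h \right)} = \frac{1}{h + 9} = \frac{1}{9 + h}$)
$D{\left(R,q \right)} = 89 + R$
$C{\left(-135,-115 \right)} + D{\left(T{\left(3 \right)},-200 \right)} = 6 \left(-135\right) + \left(89 + \frac{1}{9 + 3}\right) = -810 + \left(89 + \frac{1}{12}\right) = -810 + \frac{1069}{12} = - \frac{8651}{12}$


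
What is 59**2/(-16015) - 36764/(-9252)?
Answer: 139142312/37042695 ≈ 3.7563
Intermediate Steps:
59**2/(-16015) - 36764/(-9252) = 3481*(-1/16015) - 36764*(-1/9252) = -3481/16015 + 9191/2313 = 139142312/37042695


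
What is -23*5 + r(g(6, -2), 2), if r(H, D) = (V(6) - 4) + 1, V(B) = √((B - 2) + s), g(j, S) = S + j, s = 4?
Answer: -118 + 2*√2 ≈ -115.17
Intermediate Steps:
V(B) = √(2 + B) (V(B) = √((B - 2) + 4) = √((-2 + B) + 4) = √(2 + B))
r(H, D) = -3 + 2*√2 (r(H, D) = (√(2 + 6) - 4) + 1 = (√8 - 4) + 1 = (2*√2 - 4) + 1 = (-4 + 2*√2) + 1 = -3 + 2*√2)
-23*5 + r(g(6, -2), 2) = -23*5 + (-3 + 2*√2) = -115 + (-3 + 2*√2) = -118 + 2*√2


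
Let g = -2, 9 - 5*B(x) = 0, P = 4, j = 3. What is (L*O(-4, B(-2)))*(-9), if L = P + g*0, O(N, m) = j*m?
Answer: -972/5 ≈ -194.40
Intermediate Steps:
B(x) = 9/5 (B(x) = 9/5 - 1/5*0 = 9/5 + 0 = 9/5)
O(N, m) = 3*m
L = 4 (L = 4 - 2*0 = 4 + 0 = 4)
(L*O(-4, B(-2)))*(-9) = (4*(3*(9/5)))*(-9) = (4*(27/5))*(-9) = (108/5)*(-9) = -972/5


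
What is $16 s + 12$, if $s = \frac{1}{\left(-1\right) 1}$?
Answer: $-4$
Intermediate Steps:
$s = -1$ ($s = \frac{1}{-1} = -1$)
$16 s + 12 = 16 \left(-1\right) + 12 = -16 + 12 = -4$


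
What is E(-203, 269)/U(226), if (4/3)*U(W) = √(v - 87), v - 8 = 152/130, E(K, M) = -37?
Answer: 148*I*√328835/15177 ≈ 5.592*I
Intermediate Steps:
v = 596/65 (v = 8 + 152/130 = 8 + 152*(1/130) = 8 + 76/65 = 596/65 ≈ 9.1692)
U(W) = 3*I*√328835/260 (U(W) = 3*√(596/65 - 87)/4 = 3*√(-5059/65)/4 = 3*(I*√328835/65)/4 = 3*I*√328835/260)
E(-203, 269)/U(226) = -37*(-4*I*√328835/15177) = -(-148)*I*√328835/15177 = 148*I*√328835/15177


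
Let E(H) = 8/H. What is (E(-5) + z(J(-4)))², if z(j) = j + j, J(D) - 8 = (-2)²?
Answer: 12544/25 ≈ 501.76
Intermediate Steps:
J(D) = 12 (J(D) = 8 + (-2)² = 8 + 4 = 12)
z(j) = 2*j
(E(-5) + z(J(-4)))² = (8/(-5) + 2*12)² = (8*(-⅕) + 24)² = (-8/5 + 24)² = (112/5)² = 12544/25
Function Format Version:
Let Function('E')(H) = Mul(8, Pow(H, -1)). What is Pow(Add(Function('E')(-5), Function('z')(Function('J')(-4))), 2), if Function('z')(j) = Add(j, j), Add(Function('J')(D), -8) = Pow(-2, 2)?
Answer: Rational(12544, 25) ≈ 501.76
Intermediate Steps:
Function('J')(D) = 12 (Function('J')(D) = Add(8, Pow(-2, 2)) = Add(8, 4) = 12)
Function('z')(j) = Mul(2, j)
Pow(Add(Function('E')(-5), Function('z')(Function('J')(-4))), 2) = Pow(Add(Mul(8, Pow(-5, -1)), Mul(2, 12)), 2) = Pow(Add(Mul(8, Rational(-1, 5)), 24), 2) = Pow(Add(Rational(-8, 5), 24), 2) = Pow(Rational(112, 5), 2) = Rational(12544, 25)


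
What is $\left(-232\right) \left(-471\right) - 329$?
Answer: $108943$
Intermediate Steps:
$\left(-232\right) \left(-471\right) - 329 = 109272 - 329 = 108943$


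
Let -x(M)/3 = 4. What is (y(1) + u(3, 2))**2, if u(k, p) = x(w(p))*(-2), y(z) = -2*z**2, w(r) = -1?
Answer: 484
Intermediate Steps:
x(M) = -12 (x(M) = -3*4 = -12)
u(k, p) = 24 (u(k, p) = -12*(-2) = 24)
(y(1) + u(3, 2))**2 = (-2*1**2 + 24)**2 = (-2*1 + 24)**2 = (-2 + 24)**2 = 22**2 = 484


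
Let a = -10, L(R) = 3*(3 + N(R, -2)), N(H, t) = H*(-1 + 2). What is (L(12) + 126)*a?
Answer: -1710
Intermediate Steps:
N(H, t) = H (N(H, t) = H*1 = H)
L(R) = 9 + 3*R (L(R) = 3*(3 + R) = 9 + 3*R)
(L(12) + 126)*a = ((9 + 3*12) + 126)*(-10) = ((9 + 36) + 126)*(-10) = (45 + 126)*(-10) = 171*(-10) = -1710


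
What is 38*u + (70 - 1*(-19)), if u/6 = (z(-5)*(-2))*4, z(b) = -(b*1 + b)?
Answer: -18151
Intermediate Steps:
z(b) = -2*b (z(b) = -(b + b) = -2*b)
u = -480 (u = 6*((-2*(-5)*(-2))*4) = 6*((10*(-2))*4) = 6*(-20*4) = 6*(-80) = -480)
38*u + (70 - 1*(-19)) = 38*(-480) + (70 - 1*(-19)) = -18240 + (70 + 19) = -18240 + 89 = -18151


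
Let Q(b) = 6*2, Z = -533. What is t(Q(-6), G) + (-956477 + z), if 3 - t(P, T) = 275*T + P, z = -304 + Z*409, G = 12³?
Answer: -1649987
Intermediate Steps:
G = 1728
z = -218301 (z = -304 - 533*409 = -304 - 217997 = -218301)
Q(b) = 12
t(P, T) = 3 - P - 275*T (t(P, T) = 3 - (275*T + P) = 3 - (P + 275*T) = 3 + (-P - 275*T) = 3 - P - 275*T)
t(Q(-6), G) + (-956477 + z) = (3 - 1*12 - 275*1728) + (-956477 - 218301) = (3 - 12 - 475200) - 1174778 = -475209 - 1174778 = -1649987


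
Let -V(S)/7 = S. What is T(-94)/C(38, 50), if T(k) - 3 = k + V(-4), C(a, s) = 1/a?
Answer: -2394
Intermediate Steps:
V(S) = -7*S
T(k) = 31 + k (T(k) = 3 + (k - 7*(-4)) = 3 + (k + 28) = 3 + (28 + k) = 31 + k)
T(-94)/C(38, 50) = (31 - 94)/(1/38) = -63/1/38 = -63*38 = -2394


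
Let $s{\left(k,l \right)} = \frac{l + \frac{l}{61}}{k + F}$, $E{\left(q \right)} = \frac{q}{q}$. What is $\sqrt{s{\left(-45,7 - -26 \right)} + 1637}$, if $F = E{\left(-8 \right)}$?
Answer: $\frac{\sqrt{24353762}}{122} \approx 40.45$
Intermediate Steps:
$E{\left(q \right)} = 1$
$F = 1$
$s{\left(k,l \right)} = \frac{62 l}{61 \left(1 + k\right)}$ ($s{\left(k,l \right)} = \frac{l + \frac{l}{61}}{k + 1} = \frac{l + l \frac{1}{61}}{1 + k} = \frac{l + \frac{l}{61}}{1 + k} = \frac{\frac{62}{61} l}{1 + k} = \frac{62 l}{61 \left(1 + k\right)}$)
$\sqrt{s{\left(-45,7 - -26 \right)} + 1637} = \sqrt{\frac{62 \left(7 - -26\right)}{61 \left(1 - 45\right)} + 1637} = \sqrt{\frac{62 \left(7 + 26\right)}{61 \left(-44\right)} + 1637} = \sqrt{\frac{62}{61} \cdot 33 \left(- \frac{1}{44}\right) + 1637} = \sqrt{- \frac{93}{122} + 1637} = \sqrt{\frac{199621}{122}} = \frac{\sqrt{24353762}}{122}$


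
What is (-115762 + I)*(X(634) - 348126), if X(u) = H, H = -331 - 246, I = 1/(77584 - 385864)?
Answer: 12444202095508783/308280 ≈ 4.0367e+10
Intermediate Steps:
I = -1/308280 (I = 1/(-308280) = -1/308280 ≈ -3.2438e-6)
H = -577
X(u) = -577
(-115762 + I)*(X(634) - 348126) = (-115762 - 1/308280)*(-577 - 348126) = -35687109361/308280*(-348703) = 12444202095508783/308280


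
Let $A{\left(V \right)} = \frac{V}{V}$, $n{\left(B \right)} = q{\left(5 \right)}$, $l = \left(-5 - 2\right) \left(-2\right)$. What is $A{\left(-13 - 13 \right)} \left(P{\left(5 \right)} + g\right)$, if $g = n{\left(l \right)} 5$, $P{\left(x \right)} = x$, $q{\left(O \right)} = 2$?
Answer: $15$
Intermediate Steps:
$l = 14$ ($l = \left(-7\right) \left(-2\right) = 14$)
$n{\left(B \right)} = 2$
$g = 10$ ($g = 2 \cdot 5 = 10$)
$A{\left(V \right)} = 1$
$A{\left(-13 - 13 \right)} \left(P{\left(5 \right)} + g\right) = 1 \left(5 + 10\right) = 1 \cdot 15 = 15$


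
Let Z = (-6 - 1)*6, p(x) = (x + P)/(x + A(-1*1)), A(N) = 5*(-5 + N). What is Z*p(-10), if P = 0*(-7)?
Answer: -21/2 ≈ -10.500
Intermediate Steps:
P = 0
A(N) = -25 + 5*N
p(x) = x/(-30 + x) (p(x) = (x + 0)/(x + (-25 + 5*(-1*1))) = x/(x + (-25 + 5*(-1))) = x/(x + (-25 - 5)) = x/(x - 30) = x/(-30 + x))
Z = -42 (Z = -7*6 = -42)
Z*p(-10) = -(-420)/(-30 - 10) = -(-420)/(-40) = -(-420)*(-1)/40 = -42*¼ = -21/2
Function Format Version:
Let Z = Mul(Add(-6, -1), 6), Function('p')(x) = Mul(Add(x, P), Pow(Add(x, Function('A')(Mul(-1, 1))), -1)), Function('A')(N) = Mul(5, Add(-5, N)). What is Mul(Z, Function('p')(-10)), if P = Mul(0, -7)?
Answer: Rational(-21, 2) ≈ -10.500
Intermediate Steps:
P = 0
Function('A')(N) = Add(-25, Mul(5, N))
Function('p')(x) = Mul(x, Pow(Add(-30, x), -1)) (Function('p')(x) = Mul(Add(x, 0), Pow(Add(x, Add(-25, Mul(5, Mul(-1, 1)))), -1)) = Mul(x, Pow(Add(x, Add(-25, Mul(5, -1))), -1)) = Mul(x, Pow(Add(x, Add(-25, -5)), -1)) = Mul(x, Pow(Add(x, -30), -1)) = Mul(x, Pow(Add(-30, x), -1)))
Z = -42 (Z = Mul(-7, 6) = -42)
Mul(Z, Function('p')(-10)) = Mul(-42, Mul(-10, Pow(Add(-30, -10), -1))) = Mul(-42, Mul(-10, Pow(-40, -1))) = Mul(-42, Mul(-10, Rational(-1, 40))) = Mul(-42, Rational(1, 4)) = Rational(-21, 2)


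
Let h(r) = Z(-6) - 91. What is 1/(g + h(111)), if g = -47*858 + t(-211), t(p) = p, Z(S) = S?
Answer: -1/40634 ≈ -2.4610e-5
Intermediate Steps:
h(r) = -97 (h(r) = -6 - 91 = -97)
g = -40537 (g = -47*858 - 211 = -40326 - 211 = -40537)
1/(g + h(111)) = 1/(-40537 - 97) = 1/(-40634) = -1/40634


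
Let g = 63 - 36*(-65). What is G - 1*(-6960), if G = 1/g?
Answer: 16724881/2403 ≈ 6960.0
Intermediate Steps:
g = 2403 (g = 63 + 2340 = 2403)
G = 1/2403 ≈ 0.00041615
G - 1*(-6960) = 1/2403 - 1*(-6960) = 1/2403 + 6960 = 16724881/2403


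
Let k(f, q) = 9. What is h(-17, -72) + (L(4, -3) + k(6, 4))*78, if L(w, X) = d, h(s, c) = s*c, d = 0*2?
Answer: 1926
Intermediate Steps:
d = 0
h(s, c) = c*s
L(w, X) = 0
h(-17, -72) + (L(4, -3) + k(6, 4))*78 = -72*(-17) + (0 + 9)*78 = 1224 + 9*78 = 1224 + 702 = 1926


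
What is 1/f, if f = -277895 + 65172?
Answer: -1/212723 ≈ -4.7010e-6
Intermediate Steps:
f = -212723
1/f = 1/(-212723) = -1/212723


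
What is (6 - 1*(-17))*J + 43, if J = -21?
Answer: -440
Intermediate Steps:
(6 - 1*(-17))*J + 43 = (6 - 1*(-17))*(-21) + 43 = (6 + 17)*(-21) + 43 = 23*(-21) + 43 = -483 + 43 = -440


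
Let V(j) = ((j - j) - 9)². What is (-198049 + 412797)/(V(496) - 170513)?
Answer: -53687/42608 ≈ -1.2600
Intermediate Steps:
V(j) = 81 (V(j) = (0 - 9)² = (-9)² = 81)
(-198049 + 412797)/(V(496) - 170513) = (-198049 + 412797)/(81 - 170513) = 214748/(-170432) = 214748*(-1/170432) = -53687/42608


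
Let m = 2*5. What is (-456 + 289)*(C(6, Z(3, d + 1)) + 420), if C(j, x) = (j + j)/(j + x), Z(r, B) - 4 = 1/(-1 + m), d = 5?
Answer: -6400776/91 ≈ -70338.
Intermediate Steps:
m = 10
Z(r, B) = 37/9 (Z(r, B) = 4 + 1/(-1 + 10) = 4 + 1/9 = 4 + ⅑ = 37/9)
C(j, x) = 2*j/(j + x) (C(j, x) = (2*j)/(j + x) = 2*j/(j + x))
(-456 + 289)*(C(6, Z(3, d + 1)) + 420) = (-456 + 289)*(2*6/(6 + 37/9) + 420) = -167*(2*6/(91/9) + 420) = -167*(2*6*(9/91) + 420) = -167*(108/91 + 420) = -167*38328/91 = -6400776/91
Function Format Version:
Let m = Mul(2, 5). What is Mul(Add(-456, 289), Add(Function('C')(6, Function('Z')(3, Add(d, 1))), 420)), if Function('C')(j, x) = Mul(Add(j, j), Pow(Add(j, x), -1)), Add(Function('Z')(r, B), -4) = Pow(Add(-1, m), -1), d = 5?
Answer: Rational(-6400776, 91) ≈ -70338.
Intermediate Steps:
m = 10
Function('Z')(r, B) = Rational(37, 9) (Function('Z')(r, B) = Add(4, Pow(Add(-1, 10), -1)) = Add(4, Pow(9, -1)) = Add(4, Rational(1, 9)) = Rational(37, 9))
Function('C')(j, x) = Mul(2, j, Pow(Add(j, x), -1)) (Function('C')(j, x) = Mul(Mul(2, j), Pow(Add(j, x), -1)) = Mul(2, j, Pow(Add(j, x), -1)))
Mul(Add(-456, 289), Add(Function('C')(6, Function('Z')(3, Add(d, 1))), 420)) = Mul(Add(-456, 289), Add(Mul(2, 6, Pow(Add(6, Rational(37, 9)), -1)), 420)) = Mul(-167, Add(Mul(2, 6, Pow(Rational(91, 9), -1)), 420)) = Mul(-167, Add(Mul(2, 6, Rational(9, 91)), 420)) = Mul(-167, Add(Rational(108, 91), 420)) = Mul(-167, Rational(38328, 91)) = Rational(-6400776, 91)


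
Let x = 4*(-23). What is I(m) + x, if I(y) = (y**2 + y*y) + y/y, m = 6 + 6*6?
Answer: 3437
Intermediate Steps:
x = -92
m = 42 (m = 6 + 36 = 42)
I(y) = 1 + 2*y**2 (I(y) = (y**2 + y**2) + 1 = 2*y**2 + 1 = 1 + 2*y**2)
I(m) + x = (1 + 2*42**2) - 92 = (1 + 2*1764) - 92 = (1 + 3528) - 92 = 3529 - 92 = 3437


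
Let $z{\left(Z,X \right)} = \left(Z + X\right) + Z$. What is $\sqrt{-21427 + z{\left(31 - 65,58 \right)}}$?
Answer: $i \sqrt{21437} \approx 146.41 i$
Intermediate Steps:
$z{\left(Z,X \right)} = X + 2 Z$ ($z{\left(Z,X \right)} = \left(X + Z\right) + Z = X + 2 Z$)
$\sqrt{-21427 + z{\left(31 - 65,58 \right)}} = \sqrt{-21427 + \left(58 + 2 \left(31 - 65\right)\right)} = \sqrt{-21427 + \left(58 + 2 \left(-34\right)\right)} = \sqrt{-21427 + \left(58 - 68\right)} = \sqrt{-21427 - 10} = \sqrt{-21437} = i \sqrt{21437}$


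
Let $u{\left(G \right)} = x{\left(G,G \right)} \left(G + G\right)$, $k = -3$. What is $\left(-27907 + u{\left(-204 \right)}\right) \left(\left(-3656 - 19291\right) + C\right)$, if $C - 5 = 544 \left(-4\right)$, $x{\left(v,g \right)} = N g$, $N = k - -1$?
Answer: $4882210778$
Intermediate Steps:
$N = -2$ ($N = -3 - -1 = -3 + 1 = -2$)
$x{\left(v,g \right)} = - 2 g$
$C = -2171$ ($C = 5 + 544 \left(-4\right) = 5 - 2176 = -2171$)
$u{\left(G \right)} = - 4 G^{2}$ ($u{\left(G \right)} = - 2 G \left(G + G\right) = - 2 G 2 G = - 4 G^{2}$)
$\left(-27907 + u{\left(-204 \right)}\right) \left(\left(-3656 - 19291\right) + C\right) = \left(-27907 - 4 \left(-204\right)^{2}\right) \left(\left(-3656 - 19291\right) - 2171\right) = \left(-27907 - 166464\right) \left(-22947 - 2171\right) = \left(-27907 - 166464\right) \left(-25118\right) = \left(-194371\right) \left(-25118\right) = 4882210778$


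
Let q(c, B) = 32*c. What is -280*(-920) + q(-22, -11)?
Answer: 256896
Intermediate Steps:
-280*(-920) + q(-22, -11) = -280*(-920) + 32*(-22) = 257600 - 704 = 256896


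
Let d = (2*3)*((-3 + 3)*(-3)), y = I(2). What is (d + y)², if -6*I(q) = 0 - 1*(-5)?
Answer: 25/36 ≈ 0.69444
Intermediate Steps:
I(q) = -⅚ (I(q) = -(0 - 1*(-5))/6 = -(0 + 5)/6 = -⅙*5 = -⅚)
y = -⅚ ≈ -0.83333
d = 0 (d = 6*(0*(-3)) = 6*0 = 0)
(d + y)² = (0 - ⅚)² = (-⅚)² = 25/36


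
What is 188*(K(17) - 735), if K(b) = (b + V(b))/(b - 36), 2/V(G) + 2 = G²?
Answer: -754413168/5453 ≈ -1.3835e+5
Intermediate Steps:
V(G) = 2/(-2 + G²)
K(b) = (b + 2/(-2 + b²))/(-36 + b) (K(b) = (b + 2/(-2 + b²))/(b - 36) = (b + 2/(-2 + b²))/(-36 + b))
188*(K(17) - 735) = 188*((2 + 17*(-2 + 17²))/((-36 + 17)*(-2 + 17²)) - 735) = 188*((2 + 17*(-2 + 289))/((-19)*(-2 + 289)) - 735) = 188*(-1/19*(2 + 17*287)/287 - 735) = 188*(-1/19*1/287*(2 + 4879) - 735) = 188*(-1/19*1/287*4881 - 735) = 188*(-4881/5453 - 735) = 188*(-4012836/5453) = -754413168/5453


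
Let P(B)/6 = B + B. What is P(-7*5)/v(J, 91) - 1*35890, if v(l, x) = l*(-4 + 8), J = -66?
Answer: -789545/22 ≈ -35888.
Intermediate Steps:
P(B) = 12*B (P(B) = 6*(B + B) = 6*(2*B) = 12*B)
v(l, x) = 4*l (v(l, x) = l*4 = 4*l)
P(-7*5)/v(J, 91) - 1*35890 = (12*(-7*5))/((4*(-66))) - 1*35890 = (12*(-35))/(-264) - 35890 = -420*(-1/264) - 35890 = 35/22 - 35890 = -789545/22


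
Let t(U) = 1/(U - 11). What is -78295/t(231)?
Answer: -17224900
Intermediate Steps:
t(U) = 1/(-11 + U)
-78295/t(231) = -78295/(1/(-11 + 231)) = -78295/(1/220) = -78295/1/220 = -78295*220 = -17224900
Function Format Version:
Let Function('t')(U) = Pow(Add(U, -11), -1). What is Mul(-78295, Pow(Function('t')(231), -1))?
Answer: -17224900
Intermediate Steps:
Function('t')(U) = Pow(Add(-11, U), -1)
Mul(-78295, Pow(Function('t')(231), -1)) = Mul(-78295, Pow(Pow(Add(-11, 231), -1), -1)) = Mul(-78295, Pow(Pow(220, -1), -1)) = Mul(-78295, Pow(Rational(1, 220), -1)) = Mul(-78295, 220) = -17224900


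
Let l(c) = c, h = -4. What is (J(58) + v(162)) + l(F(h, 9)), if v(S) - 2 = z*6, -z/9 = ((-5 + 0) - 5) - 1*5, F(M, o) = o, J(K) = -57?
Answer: 764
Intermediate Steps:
z = 135 (z = -9*(((-5 + 0) - 5) - 1*5) = -9*((-5 - 5) - 5) = -9*(-10 - 5) = -9*(-15) = 135)
v(S) = 812 (v(S) = 2 + 135*6 = 2 + 810 = 812)
(J(58) + v(162)) + l(F(h, 9)) = (-57 + 812) + 9 = 755 + 9 = 764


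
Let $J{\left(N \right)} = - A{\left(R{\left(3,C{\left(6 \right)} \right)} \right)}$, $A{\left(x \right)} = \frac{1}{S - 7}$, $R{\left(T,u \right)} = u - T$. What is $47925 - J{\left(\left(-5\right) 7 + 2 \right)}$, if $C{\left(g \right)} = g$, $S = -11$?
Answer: $\frac{862649}{18} \approx 47925.0$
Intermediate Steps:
$A{\left(x \right)} = - \frac{1}{18}$ ($A{\left(x \right)} = \frac{1}{-11 - 7} = \frac{1}{-18} = - \frac{1}{18}$)
$J{\left(N \right)} = \frac{1}{18}$ ($J{\left(N \right)} = \left(-1\right) \left(- \frac{1}{18}\right) = \frac{1}{18}$)
$47925 - J{\left(\left(-5\right) 7 + 2 \right)} = 47925 - \frac{1}{18} = \frac{862649}{18}$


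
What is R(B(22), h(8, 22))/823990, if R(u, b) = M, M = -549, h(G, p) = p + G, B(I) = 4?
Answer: -549/823990 ≈ -0.00066627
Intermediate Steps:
h(G, p) = G + p
R(u, b) = -549
R(B(22), h(8, 22))/823990 = -549/823990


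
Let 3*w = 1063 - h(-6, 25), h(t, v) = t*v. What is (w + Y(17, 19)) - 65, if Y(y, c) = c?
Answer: 1075/3 ≈ 358.33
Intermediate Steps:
w = 1213/3 (w = (1063 - (-6)*25)/3 = (1063 - 1*(-150))/3 = (1063 + 150)/3 = (⅓)*1213 = 1213/3 ≈ 404.33)
(w + Y(17, 19)) - 65 = (1213/3 + 19) - 65 = 1270/3 - 65 = 1075/3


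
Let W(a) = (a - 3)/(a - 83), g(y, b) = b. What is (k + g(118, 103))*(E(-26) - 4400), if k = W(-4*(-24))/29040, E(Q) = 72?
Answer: -7012199091/15730 ≈ -4.4579e+5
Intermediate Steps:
W(a) = (-3 + a)/(-83 + a)
k = 31/125840 (k = ((-3 - 4*(-24))/(-83 - 4*(-24)))/29040 = ((-3 + 96)/(-83 + 96))*(1/29040) = (93/13)*(1/29040) = 31/125840 ≈ 0.00024634)
(k + g(118, 103))*(E(-26) - 4400) = (31/125840 + 103)*(72 - 4400) = (12961551/125840)*(-4328) = -7012199091/15730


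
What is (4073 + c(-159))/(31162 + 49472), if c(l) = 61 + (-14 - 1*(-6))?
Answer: 2063/40317 ≈ 0.051169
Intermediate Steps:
c(l) = 53 (c(l) = 61 + (-14 + 6) = 61 - 8 = 53)
(4073 + c(-159))/(31162 + 49472) = (4073 + 53)/(31162 + 49472) = 4126/80634 = 4126*(1/80634) = 2063/40317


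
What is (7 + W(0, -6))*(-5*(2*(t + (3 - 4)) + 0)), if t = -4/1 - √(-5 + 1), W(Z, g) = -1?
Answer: 300 + 120*I ≈ 300.0 + 120.0*I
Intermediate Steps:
t = -4 - 2*I (t = -4*1 - √(-4) = -4 - 2*I ≈ -4.0 - 2.0*I)
(7 + W(0, -6))*(-5*(2*(t + (3 - 4)) + 0)) = (7 - 1)*(-5*(2*((-4 - 2*I) + (3 - 4)) + 0)) = 6*(-5*(2*((-4 - 2*I) - 1) + 0)) = 6*(-5*(2*(-5 - 2*I) + 0)) = 6*(-5*((-10 - 4*I) + 0)) = 6*(-5*(-10 - 4*I)) = 6*(50 + 20*I) = 300 + 120*I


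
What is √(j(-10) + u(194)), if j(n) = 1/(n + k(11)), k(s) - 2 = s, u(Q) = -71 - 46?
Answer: 5*I*√42/3 ≈ 10.801*I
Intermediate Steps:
u(Q) = -117
k(s) = 2 + s
j(n) = 1/(13 + n) (j(n) = 1/(n + (2 + 11)) = 1/(n + 13) = 1/(13 + n))
√(j(-10) + u(194)) = √(1/(13 - 10) - 117) = √(1/3 - 117) = √(⅓ - 117) = √(-350/3) = 5*I*√42/3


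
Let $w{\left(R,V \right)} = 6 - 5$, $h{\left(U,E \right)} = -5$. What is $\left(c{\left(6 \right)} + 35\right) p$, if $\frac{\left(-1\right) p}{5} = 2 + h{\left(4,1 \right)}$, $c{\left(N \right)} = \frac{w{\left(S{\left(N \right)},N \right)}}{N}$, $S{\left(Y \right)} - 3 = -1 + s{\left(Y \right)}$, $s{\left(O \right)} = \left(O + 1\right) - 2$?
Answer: $\frac{1055}{2} \approx 527.5$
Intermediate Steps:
$s{\left(O \right)} = -1 + O$ ($s{\left(O \right)} = \left(1 + O\right) - 2 = -1 + O$)
$S{\left(Y \right)} = 1 + Y$ ($S{\left(Y \right)} = 3 + \left(-1 + \left(-1 + Y\right)\right) = 3 + \left(-2 + Y\right) = 1 + Y$)
$w{\left(R,V \right)} = 1$
$c{\left(N \right)} = \frac{1}{N}$ ($c{\left(N \right)} = 1 \frac{1}{N} = \frac{1}{N}$)
$p = 15$ ($p = - 5 \left(2 - 5\right) = \left(-5\right) \left(-3\right) = 15$)
$\left(c{\left(6 \right)} + 35\right) p = \left(\frac{1}{6} + 35\right) 15 = \frac{211}{6} \cdot 15 = \frac{1055}{2}$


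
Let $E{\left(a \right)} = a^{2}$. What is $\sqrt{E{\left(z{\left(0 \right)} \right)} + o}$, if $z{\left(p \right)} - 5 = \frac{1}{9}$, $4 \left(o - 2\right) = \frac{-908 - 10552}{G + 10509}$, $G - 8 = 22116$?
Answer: $\frac{\sqrt{2418298128397}}{293697} \approx 5.2949$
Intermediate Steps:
$G = 22124$ ($G = 8 + 22116 = 22124$)
$o = \frac{62401}{32633}$ ($o = 2 + \frac{\left(-908 - 10552\right) \frac{1}{22124 + 10509}}{4} = 2 + \frac{\left(-11460\right) \frac{1}{32633}}{4} = 2 + \frac{1}{4} \left(- \frac{11460}{32633}\right) = 2 - \frac{2865}{32633} = \frac{62401}{32633} \approx 1.9122$)
$z{\left(p \right)} = \frac{46}{9}$ ($z{\left(p \right)} = 5 + \frac{1}{9} = \frac{46}{9}$)
$\sqrt{E{\left(z{\left(0 \right)} \right)} + o} = \sqrt{\left(\frac{46}{9}\right)^{2} + \frac{62401}{32633}} = \sqrt{\frac{2116}{81} + \frac{62401}{32633}} = \sqrt{\frac{74105909}{2643273}} = \frac{\sqrt{2418298128397}}{293697}$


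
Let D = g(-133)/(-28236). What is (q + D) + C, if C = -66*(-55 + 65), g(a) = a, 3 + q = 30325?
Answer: 837536365/28236 ≈ 29662.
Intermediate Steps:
q = 30322 (q = -3 + 30325 = 30322)
D = 133/28236 (D = -133/(-28236) = -133*(-1/28236) = 133/28236 ≈ 0.0047103)
C = -660 (C = -66*10 = -660)
(q + D) + C = (30322 + 133/28236) - 660 = 856172125/28236 - 660 = 837536365/28236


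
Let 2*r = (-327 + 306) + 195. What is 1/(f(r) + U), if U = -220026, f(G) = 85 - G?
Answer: -1/220028 ≈ -4.5449e-6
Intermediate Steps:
r = 87 (r = ((-327 + 306) + 195)/2 = (-21 + 195)/2 = (1/2)*174 = 87)
1/(f(r) + U) = 1/((85 - 1*87) - 220026) = 1/((85 - 87) - 220026) = 1/(-2 - 220026) = 1/(-220028) = -1/220028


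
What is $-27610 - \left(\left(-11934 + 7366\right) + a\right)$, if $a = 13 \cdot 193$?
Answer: $-25551$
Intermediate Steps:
$a = 2509$
$-27610 - \left(\left(-11934 + 7366\right) + a\right) = -27610 - \left(\left(-11934 + 7366\right) + 2509\right) = -27610 - \left(-4568 + 2509\right) = -27610 - -2059 = -27610 + 2059 = -25551$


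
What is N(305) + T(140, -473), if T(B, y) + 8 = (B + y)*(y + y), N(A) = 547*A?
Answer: 481845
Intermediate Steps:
T(B, y) = -8 + 2*y*(B + y) (T(B, y) = -8 + (B + y)*(y + y) = -8 + (B + y)*(2*y) = -8 + 2*y*(B + y))
N(305) + T(140, -473) = 547*305 + (-8 + 2*(-473)**2 + 2*140*(-473)) = 166835 + (-8 + 2*223729 - 132440) = 166835 + (-8 + 447458 - 132440) = 166835 + 315010 = 481845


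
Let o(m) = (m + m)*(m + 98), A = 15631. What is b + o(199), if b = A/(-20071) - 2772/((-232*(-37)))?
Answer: 5091364642067/43072366 ≈ 1.1820e+5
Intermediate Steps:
o(m) = 2*m*(98 + m) (o(m) = (2*m)*(98 + m) = 2*m*(98 + m))
b = -47453329/43072366 (b = 15631/(-20071) - 2772/((-232*(-37))) = 15631*(-1/20071) - 2772/8584 = -15631/20071 - 2772*1/8584 = -15631/20071 - 693/2146 = -47453329/43072366 ≈ -1.1017)
b + o(199) = -47453329/43072366 + 2*199*(98 + 199) = -47453329/43072366 + 2*199*297 = -47453329/43072366 + 118206 = 5091364642067/43072366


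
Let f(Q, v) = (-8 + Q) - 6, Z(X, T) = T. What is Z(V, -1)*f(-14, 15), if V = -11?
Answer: 28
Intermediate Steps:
f(Q, v) = -14 + Q
Z(V, -1)*f(-14, 15) = -(-14 - 14) = -1*(-28) = 28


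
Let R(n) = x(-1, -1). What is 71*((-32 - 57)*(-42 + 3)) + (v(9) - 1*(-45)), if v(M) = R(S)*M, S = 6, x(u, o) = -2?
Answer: 246468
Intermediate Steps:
R(n) = -2
v(M) = -2*M
71*((-32 - 57)*(-42 + 3)) + (v(9) - 1*(-45)) = 71*((-32 - 57)*(-42 + 3)) + (-2*9 - 1*(-45)) = 71*(-89*(-39)) + (-18 + 45) = 71*3471 + 27 = 246441 + 27 = 246468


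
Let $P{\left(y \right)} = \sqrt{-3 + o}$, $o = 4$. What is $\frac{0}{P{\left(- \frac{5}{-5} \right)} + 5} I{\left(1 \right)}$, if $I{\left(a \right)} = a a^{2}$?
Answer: $0$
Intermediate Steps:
$P{\left(y \right)} = 1$ ($P{\left(y \right)} = \sqrt{-3 + 4} = \sqrt{1} = 1$)
$I{\left(a \right)} = a^{3}$
$\frac{0}{P{\left(- \frac{5}{-5} \right)} + 5} I{\left(1 \right)} = \frac{0}{1 + 5} \cdot 1^{3} = \frac{0}{6} \cdot 1 = 0 \cdot \frac{1}{6} \cdot 1 = 0 \cdot 1 = 0$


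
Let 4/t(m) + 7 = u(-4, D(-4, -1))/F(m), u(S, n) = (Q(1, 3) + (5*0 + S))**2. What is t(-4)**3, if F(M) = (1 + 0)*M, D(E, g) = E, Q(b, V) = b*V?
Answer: -4096/24389 ≈ -0.16794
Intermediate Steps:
Q(b, V) = V*b
u(S, n) = (3 + S)**2 (u(S, n) = (3*1 + (5*0 + S))**2 = (3 + (0 + S))**2 = (3 + S)**2)
F(M) = M (F(M) = 1*M = M)
t(m) = 4/(-7 + 1/m) (t(m) = 4/(-7 + (3 - 4)**2/m) = 4/(-7 + (-1)**2/m) = 4/(-7 + 1/m))
t(-4)**3 = (-4*(-4)/(-1 + 7*(-4)))**3 = (-4*(-4)/(-1 - 28))**3 = (-4*(-4)/(-29))**3 = (-4*(-4)*(-1/29))**3 = (-16/29)**3 = -4096/24389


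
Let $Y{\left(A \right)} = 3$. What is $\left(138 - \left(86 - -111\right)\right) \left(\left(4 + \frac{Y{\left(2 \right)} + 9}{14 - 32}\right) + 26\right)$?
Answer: $- \frac{5192}{3} \approx -1730.7$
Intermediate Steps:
$\left(138 - \left(86 - -111\right)\right) \left(\left(4 + \frac{Y{\left(2 \right)} + 9}{14 - 32}\right) + 26\right) = \left(138 - \left(86 - -111\right)\right) \left(\left(4 + \frac{3 + 9}{14 - 32}\right) + 26\right) = \left(138 - \left(86 + 111\right)\right) \left(\left(4 + \frac{12}{-18}\right) + 26\right) = \left(138 - 197\right) \left(\left(4 + 12 \left(- \frac{1}{18}\right)\right) + 26\right) = \left(138 - 197\right) \left(\left(4 - \frac{2}{3}\right) + 26\right) = - 59 \left(\frac{10}{3} + 26\right) = \left(-59\right) \frac{88}{3} = - \frac{5192}{3}$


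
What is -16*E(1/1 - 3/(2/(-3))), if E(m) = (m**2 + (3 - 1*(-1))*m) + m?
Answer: -924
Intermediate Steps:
E(m) = m**2 + 5*m (E(m) = (m**2 + (3 + 1)*m) + m = (m**2 + 4*m) + m = m**2 + 5*m)
-16*E(1/1 - 3/(2/(-3))) = -16*(1/1 - 3/(2/(-3)))*(5 + (1/1 - 3/(2/(-3)))) = -16*(1*1 - 3/(2*(-1/3)))*(5 + (1*1 - 3/(2*(-1/3)))) = -16*(1 - 3/(-2/3))*(5 + (1 - 3/(-2/3))) = -16*(1 - 3*(-3/2))*(5 + (1 - 3*(-3/2))) = -16*(1 + 9/2)*(5 + (1 + 9/2)) = -88*(5 + 11/2) = -88*21/2 = -16*231/4 = -924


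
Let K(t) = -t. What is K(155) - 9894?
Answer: -10049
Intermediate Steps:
K(155) - 9894 = -1*155 - 9894 = -155 - 9894 = -10049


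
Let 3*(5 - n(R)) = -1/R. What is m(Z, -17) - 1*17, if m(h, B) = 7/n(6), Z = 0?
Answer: -203/13 ≈ -15.615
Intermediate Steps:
n(R) = 5 + 1/(3*R) (n(R) = 5 - (-1)/(3*R) = 5 + 1/(3*R))
m(h, B) = 18/13 (m(h, B) = 7/(5 + (⅓)/6) = 7/(5 + (⅓)*(⅙)) = 7/(5 + 1/18) = 7/(91/18) = 7*(18/91) = 18/13)
m(Z, -17) - 1*17 = 18/13 - 1*17 = 18/13 - 17 = -203/13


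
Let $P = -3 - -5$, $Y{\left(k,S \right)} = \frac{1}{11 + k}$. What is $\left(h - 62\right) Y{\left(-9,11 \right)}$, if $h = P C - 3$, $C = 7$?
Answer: $- \frac{51}{2} \approx -25.5$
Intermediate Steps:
$P = 2$ ($P = -3 + 5 = 2$)
$h = 11$ ($h = 2 \cdot 7 - 3 = 14 - 3 = 11$)
$\left(h - 62\right) Y{\left(-9,11 \right)} = \frac{11 - 62}{11 - 9} = - \frac{51}{2}$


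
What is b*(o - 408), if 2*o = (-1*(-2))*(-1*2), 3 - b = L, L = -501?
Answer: -206640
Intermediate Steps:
b = 504 (b = 3 - 1*(-501) = 3 + 501 = 504)
o = -2 (o = ((-1*(-2))*(-1*2))/2 = (2*(-2))/2 = (½)*(-4) = -2)
b*(o - 408) = 504*(-2 - 408) = 504*(-410) = -206640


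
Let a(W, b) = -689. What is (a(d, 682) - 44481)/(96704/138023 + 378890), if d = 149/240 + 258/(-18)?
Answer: -3117249455/26147815587 ≈ -0.11922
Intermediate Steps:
d = -1097/80 (d = 149*(1/240) + 258*(-1/18) = 149/240 - 43/3 = -1097/80 ≈ -13.712)
(a(d, 682) - 44481)/(96704/138023 + 378890) = (-689 - 44481)/(96704/138023 + 378890) = -45170/(96704*(1/138023) + 378890) = -45170/(96704/138023 + 378890) = -45170/52295631174/138023 = -45170*138023/52295631174 = -3117249455/26147815587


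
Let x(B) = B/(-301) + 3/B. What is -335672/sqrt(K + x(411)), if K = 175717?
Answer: -335672*sqrt(33200302389639)/2415328641 ≈ -800.77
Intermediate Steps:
x(B) = 3/B - B/301 (x(B) = B*(-1/301) + 3/B = -B/301 + 3/B = 3/B - B/301)
-335672/sqrt(K + x(411)) = -335672/sqrt(175717 + (3/411 - 1/301*411)) = -335672/sqrt(175717 + (3*(1/411) - 411/301)) = -335672/sqrt(175717 + (1/137 - 411/301)) = -335672/sqrt(175717 - 56006/41237) = -335672*sqrt(33200302389639)/2415328641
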